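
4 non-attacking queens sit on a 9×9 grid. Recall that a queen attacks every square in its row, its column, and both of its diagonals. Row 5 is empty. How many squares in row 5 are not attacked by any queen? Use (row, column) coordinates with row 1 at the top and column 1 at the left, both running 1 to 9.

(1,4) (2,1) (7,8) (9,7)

3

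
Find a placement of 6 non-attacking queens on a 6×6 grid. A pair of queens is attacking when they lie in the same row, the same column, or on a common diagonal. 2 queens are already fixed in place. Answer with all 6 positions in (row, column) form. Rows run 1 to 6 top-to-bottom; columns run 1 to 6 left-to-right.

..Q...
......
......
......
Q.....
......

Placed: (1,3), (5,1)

(1,3) (2,6) (3,2) (4,5) (5,1) (6,4)

Row 2: attacked by (1,3)→{2,3,4}; (5,1)→{1,4}. Safe: 5, 6. Place at column 6.
Row 3: attacked by (1,3)→{1,3,5}; (2,6)→{5,6}; (5,1)→{1,3}. Safe: 2, 4. Place at column 2.
Row 4: attacked by (1,3)→{3,6}; (2,6)→{4,6}; (3,2)→{1,2,3}; (5,1)→{1,2}. Safe: 5. Place at column 5.
Row 6: attacked by (1,3)→{3}; (2,6)→{2,6}; (3,2)→{2,5}; (4,5)→{3,5}; (5,1)→{1,2}. Safe: 4. Place at column 4.
Columns [3, 6, 2, 5, 1, 4], r−c [-2, -4, 1, -1, 4, 2], r+c [4, 8, 5, 9, 6, 10] are all distinct, so no two queens attack.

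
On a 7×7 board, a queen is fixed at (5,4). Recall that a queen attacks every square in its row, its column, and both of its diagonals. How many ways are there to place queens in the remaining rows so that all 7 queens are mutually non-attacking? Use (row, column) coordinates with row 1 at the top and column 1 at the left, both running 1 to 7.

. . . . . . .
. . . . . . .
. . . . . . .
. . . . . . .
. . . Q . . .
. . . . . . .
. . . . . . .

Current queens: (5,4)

4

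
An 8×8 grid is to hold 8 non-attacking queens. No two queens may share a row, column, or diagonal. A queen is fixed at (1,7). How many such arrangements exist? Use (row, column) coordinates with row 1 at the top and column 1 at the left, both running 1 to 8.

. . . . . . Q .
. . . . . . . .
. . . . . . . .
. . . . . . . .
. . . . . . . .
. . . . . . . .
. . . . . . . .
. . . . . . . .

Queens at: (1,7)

8

Branch on row 2: col 1 → 1; col 2 → 2; col 3 → 2; col 4 → 2; col 5 → 1.
Sum: 1 + 2 + 2 + 2 + 1 = 8.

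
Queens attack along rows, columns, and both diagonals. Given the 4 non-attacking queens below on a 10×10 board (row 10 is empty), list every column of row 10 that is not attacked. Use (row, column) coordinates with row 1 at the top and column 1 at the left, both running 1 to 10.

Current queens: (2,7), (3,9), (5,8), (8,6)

columns 1, 5, 10

(2,7) attacks row 10 at column 7.
(3,9) attacks row 10 at column 9 and diagonals 2.
(5,8) attacks row 10 at column 8 and diagonals 3.
(8,6) attacks row 10 at column 6 and diagonals 4, 8.
Attacked columns: {2, 3, 4, 6, 7, 8, 9}. Safe: {1, 5, 10}.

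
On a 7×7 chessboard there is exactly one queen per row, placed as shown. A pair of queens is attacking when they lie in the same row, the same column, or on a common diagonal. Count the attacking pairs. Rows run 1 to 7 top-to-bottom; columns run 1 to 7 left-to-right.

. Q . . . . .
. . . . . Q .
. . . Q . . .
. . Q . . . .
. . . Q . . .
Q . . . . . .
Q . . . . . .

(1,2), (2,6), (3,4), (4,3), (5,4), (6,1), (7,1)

8

Same column: (3,4)–(5,4) (column 4); (6,1)–(7,1) (column 1).
Same diagonal: (1,2)–(3,4) (|1−3| = |2−4| = 2); (2,6)–(7,1) (|2−7| = |6−1| = 5); (3,4)–(4,3) (|3−4| = |4−3| = 1); (3,4)–(6,1) (|3−6| = |4−1| = 3); (4,3)–(5,4) (|4−5| = |3−4| = 1); (4,3)–(6,1) (|4−6| = |3−1| = 2).
Total attacking pairs: 8.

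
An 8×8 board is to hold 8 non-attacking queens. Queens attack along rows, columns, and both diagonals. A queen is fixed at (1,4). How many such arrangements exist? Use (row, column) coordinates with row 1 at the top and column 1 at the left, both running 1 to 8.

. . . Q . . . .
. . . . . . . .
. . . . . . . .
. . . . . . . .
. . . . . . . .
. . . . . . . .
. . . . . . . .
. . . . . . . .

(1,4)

Branch on row 2: col 1 → 2; col 2 → 6; col 6 → 3; col 7 → 4; col 8 → 3.
Sum: 2 + 6 + 3 + 4 + 3 = 18.

18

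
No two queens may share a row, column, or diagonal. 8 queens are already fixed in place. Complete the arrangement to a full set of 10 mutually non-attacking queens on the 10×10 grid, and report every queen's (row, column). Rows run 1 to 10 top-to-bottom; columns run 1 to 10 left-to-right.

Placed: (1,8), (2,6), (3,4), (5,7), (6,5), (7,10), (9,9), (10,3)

(1,8) (2,6) (3,4) (4,1) (5,7) (6,5) (7,10) (8,2) (9,9) (10,3)

Row 4: attacked by (1,8)→{5,8}; (2,6)→{4,6,8}; (3,4)→{3,4,5}; (5,7)→{6,7,8}; (6,5)→{3,5,7}; (7,10)→{7,10}; (9,9)→{4,9}; (10,3)→{3,9}. Safe: 1, 2. Place at column 1.
Row 8: attacked by (1,8)→{1,8}; (2,6)→{6}; (3,4)→{4,9}; (4,1)→{1,5}; (5,7)→{4,7,10}; (6,5)→{3,5,7}; (7,10)→{9,10}; (9,9)→{8,9,10}; (10,3)→{1,3,5}. Safe: 2. Place at column 2.
Columns [8, 6, 4, 1, 7, 5, 10, 2, 9, 3], r−c [-7, -4, -1, 3, -2, 1, -3, 6, 0, 7], r+c [9, 8, 7, 5, 12, 11, 17, 10, 18, 13] are all distinct, so no two queens attack.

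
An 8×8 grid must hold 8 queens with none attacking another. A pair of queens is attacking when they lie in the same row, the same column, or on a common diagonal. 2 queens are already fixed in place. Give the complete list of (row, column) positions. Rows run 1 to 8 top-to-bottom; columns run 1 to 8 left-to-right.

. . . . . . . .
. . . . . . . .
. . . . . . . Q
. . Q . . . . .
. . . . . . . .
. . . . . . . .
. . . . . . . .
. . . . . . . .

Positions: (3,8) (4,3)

Row 1: attacked by (3,8)→{6,8}; (4,3)→{3,6}. Safe: 1, 2, 4, 5, 7. Place at column 1.
Row 2: attacked by (1,1)→{1,2}; (3,8)→{7,8}; (4,3)→{1,3,5}. Safe: 4, 6. Place at column 6.
Row 5: attacked by (1,1)→{1,5}; (2,6)→{3,6}; (3,8)→{6,8}; (4,3)→{2,3,4}. Safe: 7. Place at column 7.
Row 6: attacked by (1,1)→{1,6}; (2,6)→{2,6}; (3,8)→{5,8}; (4,3)→{1,3,5}; (5,7)→{6,7,8}. Safe: 4. Place at column 4.
Row 7: attacked by (1,1)→{1,7}; (2,6)→{1,6}; (3,8)→{4,8}; (4,3)→{3,6}; (5,7)→{5,7}; (6,4)→{3,4,5}. Safe: 2. Place at column 2.
Row 8: attacked by (1,1)→{1,8}; (2,6)→{6}; (3,8)→{3,8}; (4,3)→{3,7}; (5,7)→{4,7}; (6,4)→{2,4,6}; (7,2)→{1,2,3}. Safe: 5. Place at column 5.
Columns [1, 6, 8, 3, 7, 4, 2, 5], r−c [0, -4, -5, 1, -2, 2, 5, 3], r+c [2, 8, 11, 7, 12, 10, 9, 13] are all distinct, so no two queens attack.

(1,1) (2,6) (3,8) (4,3) (5,7) (6,4) (7,2) (8,5)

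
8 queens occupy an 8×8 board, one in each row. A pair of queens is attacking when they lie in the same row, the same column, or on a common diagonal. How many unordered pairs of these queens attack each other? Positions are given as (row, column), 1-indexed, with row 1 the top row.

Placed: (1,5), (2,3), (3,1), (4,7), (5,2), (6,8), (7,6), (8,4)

All columns are distinct and no two queens satisfy |Δrow| = |Δcol|, so no pair attacks.

0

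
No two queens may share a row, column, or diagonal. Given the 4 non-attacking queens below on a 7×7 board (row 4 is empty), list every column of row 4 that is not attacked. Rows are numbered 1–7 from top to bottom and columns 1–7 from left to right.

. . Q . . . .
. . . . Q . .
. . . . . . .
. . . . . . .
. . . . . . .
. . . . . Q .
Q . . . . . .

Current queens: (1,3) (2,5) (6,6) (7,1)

(1,3) attacks row 4 at column 3 and diagonals 6.
(2,5) attacks row 4 at column 5 and diagonals 3, 7.
(6,6) attacks row 4 at column 6 and diagonals 4.
(7,1) attacks row 4 at column 1 and diagonals 4.
Attacked columns: {1, 3, 4, 5, 6, 7}. Safe: {2}.

columns 2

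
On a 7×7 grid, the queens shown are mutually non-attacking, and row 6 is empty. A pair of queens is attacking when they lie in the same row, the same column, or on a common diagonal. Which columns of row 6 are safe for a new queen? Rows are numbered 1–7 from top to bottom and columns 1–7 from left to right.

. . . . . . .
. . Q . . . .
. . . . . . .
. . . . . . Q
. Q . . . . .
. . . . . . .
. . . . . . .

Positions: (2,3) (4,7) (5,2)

columns 4, 6

(2,3) attacks row 6 at column 3 and diagonals 7.
(4,7) attacks row 6 at column 7 and diagonals 5.
(5,2) attacks row 6 at column 2 and diagonals 1, 3.
Attacked columns: {1, 2, 3, 5, 7}. Safe: {4, 6}.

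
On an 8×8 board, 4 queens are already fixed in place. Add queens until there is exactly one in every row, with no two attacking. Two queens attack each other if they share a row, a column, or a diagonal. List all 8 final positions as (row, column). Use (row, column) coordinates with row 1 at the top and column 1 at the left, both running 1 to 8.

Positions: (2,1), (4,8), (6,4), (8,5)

(1,7) (2,1) (3,3) (4,8) (5,6) (6,4) (7,2) (8,5)

Row 1: attacked by (2,1)→{1,2}; (4,8)→{5,8}; (6,4)→{4}; (8,5)→{5}. Safe: 3, 6, 7. Place at column 7.
Row 3: attacked by (1,7)→{5,7}; (2,1)→{1,2}; (4,8)→{7,8}; (6,4)→{1,4,7}; (8,5)→{5}. Safe: 3, 6. Place at column 3.
Row 5: attacked by (1,7)→{3,7}; (2,1)→{1,4}; (3,3)→{1,3,5}; (4,8)→{7,8}; (6,4)→{3,4,5}; (8,5)→{2,5,8}. Safe: 6. Place at column 6.
Row 7: attacked by (1,7)→{1,7}; (2,1)→{1,6}; (3,3)→{3,7}; (4,8)→{5,8}; (5,6)→{4,6,8}; (6,4)→{3,4,5}; (8,5)→{4,5,6}. Safe: 2. Place at column 2.
Columns [7, 1, 3, 8, 6, 4, 2, 5], r−c [-6, 1, 0, -4, -1, 2, 5, 3], r+c [8, 3, 6, 12, 11, 10, 9, 13] are all distinct, so no two queens attack.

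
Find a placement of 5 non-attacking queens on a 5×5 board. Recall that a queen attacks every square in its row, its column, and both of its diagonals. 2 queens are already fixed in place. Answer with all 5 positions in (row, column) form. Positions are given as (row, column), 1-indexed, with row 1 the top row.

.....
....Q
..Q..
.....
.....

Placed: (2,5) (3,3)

Row 1: attacked by (2,5)→{4,5}; (3,3)→{1,3,5}. Safe: 2. Place at column 2.
Row 4: attacked by (1,2)→{2,5}; (2,5)→{3,5}; (3,3)→{2,3,4}. Safe: 1. Place at column 1.
Row 5: attacked by (1,2)→{2}; (2,5)→{2,5}; (3,3)→{1,3,5}; (4,1)→{1,2}. Safe: 4. Place at column 4.
Columns [2, 5, 3, 1, 4], r−c [-1, -3, 0, 3, 1], r+c [3, 7, 6, 5, 9] are all distinct, so no two queens attack.

(1,2) (2,5) (3,3) (4,1) (5,4)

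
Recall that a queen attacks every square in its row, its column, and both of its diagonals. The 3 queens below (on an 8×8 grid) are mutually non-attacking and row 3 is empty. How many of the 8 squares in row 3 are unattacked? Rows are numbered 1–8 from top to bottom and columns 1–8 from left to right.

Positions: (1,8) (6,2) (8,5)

(1,8) attacks row 3 at column 8 and diagonals 6.
(6,2) attacks row 3 at column 2 and diagonals 5.
(8,5) attacks row 3 at column 5.
Attacked columns: {2, 5, 6, 8}. Safe: {1, 3, 4, 7}.

4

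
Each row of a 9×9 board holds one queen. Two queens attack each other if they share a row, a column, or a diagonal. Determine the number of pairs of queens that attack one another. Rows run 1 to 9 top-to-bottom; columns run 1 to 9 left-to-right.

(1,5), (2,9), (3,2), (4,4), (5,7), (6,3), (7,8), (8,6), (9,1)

All columns are distinct and no two queens satisfy |Δrow| = |Δcol|, so no pair attacks.

0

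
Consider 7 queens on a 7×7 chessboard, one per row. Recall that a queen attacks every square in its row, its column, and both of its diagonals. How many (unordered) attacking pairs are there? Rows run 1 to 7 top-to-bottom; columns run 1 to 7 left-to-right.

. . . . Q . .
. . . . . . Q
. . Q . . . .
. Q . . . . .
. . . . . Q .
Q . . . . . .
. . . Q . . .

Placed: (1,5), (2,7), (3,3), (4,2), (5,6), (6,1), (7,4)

Same diagonal: (1,5)–(3,3) (|1−3| = |5−3| = 2); (1,5)–(4,2) (|1−4| = |5−2| = 3); (3,3)–(4,2) (|3−4| = |3−2| = 1); (5,6)–(7,4) (|5−7| = |6−4| = 2).
Total attacking pairs: 4.

4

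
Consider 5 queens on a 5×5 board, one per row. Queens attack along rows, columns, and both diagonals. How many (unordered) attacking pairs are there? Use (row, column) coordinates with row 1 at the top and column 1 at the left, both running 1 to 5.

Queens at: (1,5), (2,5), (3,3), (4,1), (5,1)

Same column: (1,5)–(2,5) (column 5); (4,1)–(5,1) (column 1).
Same diagonal: (1,5)–(3,3) (|1−3| = |5−3| = 2); (1,5)–(5,1) (|1−5| = |5−1| = 4); (3,3)–(5,1) (|3−5| = |3−1| = 2).
Total attacking pairs: 5.

5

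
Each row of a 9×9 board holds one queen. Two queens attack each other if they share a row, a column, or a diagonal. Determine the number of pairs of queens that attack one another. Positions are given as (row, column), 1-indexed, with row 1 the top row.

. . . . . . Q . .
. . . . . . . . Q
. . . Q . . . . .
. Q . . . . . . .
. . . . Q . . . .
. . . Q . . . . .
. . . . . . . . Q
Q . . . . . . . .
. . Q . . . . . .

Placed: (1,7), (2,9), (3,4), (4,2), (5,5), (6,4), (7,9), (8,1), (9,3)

4

Same column: (2,9)–(7,9) (column 9); (3,4)–(6,4) (column 4).
Same diagonal: (4,2)–(6,4) (|4−6| = |2−4| = 2); (5,5)–(6,4) (|5−6| = |5−4| = 1).
Total attacking pairs: 4.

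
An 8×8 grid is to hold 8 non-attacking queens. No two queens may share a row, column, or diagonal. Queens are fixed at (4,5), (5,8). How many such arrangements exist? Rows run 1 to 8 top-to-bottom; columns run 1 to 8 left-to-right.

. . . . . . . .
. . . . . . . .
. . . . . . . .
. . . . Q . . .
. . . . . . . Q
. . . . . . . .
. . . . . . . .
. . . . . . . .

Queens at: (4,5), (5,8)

Branch on row 1: col 1 → 0; col 3 → 2; col 6 → 1; col 7 → 1.
Sum: 0 + 2 + 1 + 1 = 4.

4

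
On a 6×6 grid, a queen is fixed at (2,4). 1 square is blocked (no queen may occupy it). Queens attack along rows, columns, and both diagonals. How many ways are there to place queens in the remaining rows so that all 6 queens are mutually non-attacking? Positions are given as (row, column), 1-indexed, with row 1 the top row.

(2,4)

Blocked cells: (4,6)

Branch on row 1: col 1 → 0; col 2 → 1; col 6 → 0.
Sum: 0 + 1 + 0 = 1.

1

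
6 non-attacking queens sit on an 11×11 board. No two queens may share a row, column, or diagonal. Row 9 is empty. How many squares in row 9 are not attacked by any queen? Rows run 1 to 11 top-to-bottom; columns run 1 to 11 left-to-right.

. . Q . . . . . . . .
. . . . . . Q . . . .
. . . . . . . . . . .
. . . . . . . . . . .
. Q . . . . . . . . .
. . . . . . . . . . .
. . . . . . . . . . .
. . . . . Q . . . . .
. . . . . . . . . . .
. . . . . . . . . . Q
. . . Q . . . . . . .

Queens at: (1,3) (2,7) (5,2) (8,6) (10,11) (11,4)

3

(1,3) attacks row 9 at column 3 and diagonals 11.
(2,7) attacks row 9 at column 7.
(5,2) attacks row 9 at column 2 and diagonals 6.
(8,6) attacks row 9 at column 6 and diagonals 5, 7.
(10,11) attacks row 9 at column 11 and diagonals 10.
(11,4) attacks row 9 at column 4 and diagonals 2, 6.
Attacked columns: {2, 3, 4, 5, 6, 7, 10, 11}. Safe: {1, 8, 9}.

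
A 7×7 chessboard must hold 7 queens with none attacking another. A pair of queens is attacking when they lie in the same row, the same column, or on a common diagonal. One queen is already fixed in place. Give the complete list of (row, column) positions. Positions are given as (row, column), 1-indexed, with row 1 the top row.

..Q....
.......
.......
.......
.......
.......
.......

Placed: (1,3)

Row 2: attacked by (1,3)→{2,3,4}. Safe: 1, 5, 6, 7. Place at column 6.
Row 3: attacked by (1,3)→{1,3,5}; (2,6)→{5,6,7}. Safe: 2, 4. Place at column 2.
Row 4: attacked by (1,3)→{3,6}; (2,6)→{4,6}; (3,2)→{1,2,3}. Safe: 5, 7. Place at column 5.
Row 5: attacked by (1,3)→{3,7}; (2,6)→{3,6}; (3,2)→{2,4}; (4,5)→{4,5,6}. Safe: 1. Place at column 1.
Row 6: attacked by (1,3)→{3}; (2,6)→{2,6}; (3,2)→{2,5}; (4,5)→{3,5,7}; (5,1)→{1,2}. Safe: 4. Place at column 4.
Row 7: attacked by (1,3)→{3}; (2,6)→{1,6}; (3,2)→{2,6}; (4,5)→{2,5}; (5,1)→{1,3}; (6,4)→{3,4,5}. Safe: 7. Place at column 7.
Columns [3, 6, 2, 5, 1, 4, 7], r−c [-2, -4, 1, -1, 4, 2, 0], r+c [4, 8, 5, 9, 6, 10, 14] are all distinct, so no two queens attack.

(1,3) (2,6) (3,2) (4,5) (5,1) (6,4) (7,7)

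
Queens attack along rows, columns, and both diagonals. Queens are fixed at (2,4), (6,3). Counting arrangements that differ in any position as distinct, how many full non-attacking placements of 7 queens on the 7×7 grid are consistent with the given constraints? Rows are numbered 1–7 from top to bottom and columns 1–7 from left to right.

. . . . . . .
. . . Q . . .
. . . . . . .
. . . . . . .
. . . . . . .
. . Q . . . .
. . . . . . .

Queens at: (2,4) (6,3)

2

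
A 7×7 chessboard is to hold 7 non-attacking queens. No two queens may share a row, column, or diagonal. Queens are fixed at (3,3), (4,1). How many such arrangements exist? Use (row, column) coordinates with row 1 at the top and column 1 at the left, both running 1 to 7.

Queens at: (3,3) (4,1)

2

Branch on row 1: col 2 → 1; col 6 → 0; col 7 → 1.
Sum: 1 + 0 + 1 = 2.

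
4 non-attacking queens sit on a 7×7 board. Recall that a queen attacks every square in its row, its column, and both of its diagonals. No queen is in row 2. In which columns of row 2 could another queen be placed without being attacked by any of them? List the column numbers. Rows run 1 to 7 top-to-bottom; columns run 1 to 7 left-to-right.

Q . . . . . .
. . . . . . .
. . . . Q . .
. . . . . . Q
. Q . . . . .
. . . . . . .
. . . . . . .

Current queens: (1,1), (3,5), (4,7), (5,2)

columns 3

(1,1) attacks row 2 at column 1 and diagonals 2.
(3,5) attacks row 2 at column 5 and diagonals 4, 6.
(4,7) attacks row 2 at column 7 and diagonals 5.
(5,2) attacks row 2 at column 2 and diagonals 5.
Attacked columns: {1, 2, 4, 5, 6, 7}. Safe: {3}.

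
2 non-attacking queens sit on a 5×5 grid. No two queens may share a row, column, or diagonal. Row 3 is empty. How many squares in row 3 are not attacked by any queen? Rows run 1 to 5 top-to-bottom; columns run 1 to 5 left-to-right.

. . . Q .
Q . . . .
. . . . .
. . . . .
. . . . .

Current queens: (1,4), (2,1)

2

(1,4) attacks row 3 at column 4 and diagonals 2.
(2,1) attacks row 3 at column 1 and diagonals 2.
Attacked columns: {1, 2, 4}. Safe: {3, 5}.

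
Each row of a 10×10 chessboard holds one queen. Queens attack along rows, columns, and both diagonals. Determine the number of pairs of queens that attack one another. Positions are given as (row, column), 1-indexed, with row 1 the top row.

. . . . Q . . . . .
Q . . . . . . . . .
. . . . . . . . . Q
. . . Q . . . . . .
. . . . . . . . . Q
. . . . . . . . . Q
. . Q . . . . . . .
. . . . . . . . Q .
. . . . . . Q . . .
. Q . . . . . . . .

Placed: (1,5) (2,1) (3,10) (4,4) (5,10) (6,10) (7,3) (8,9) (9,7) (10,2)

5

Same column: (3,10)–(5,10) (column 10); (3,10)–(6,10) (column 10); (5,10)–(6,10) (column 10).
Same diagonal: (1,5)–(6,10) (|1−6| = |5−10| = 5); (6,10)–(9,7) (|6−9| = |10−7| = 3).
Total attacking pairs: 5.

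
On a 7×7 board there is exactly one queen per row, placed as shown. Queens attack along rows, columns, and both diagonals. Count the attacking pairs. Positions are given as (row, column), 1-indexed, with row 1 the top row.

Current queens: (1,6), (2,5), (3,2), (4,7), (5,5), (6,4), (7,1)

4

Same column: (2,5)–(5,5) (column 5).
Same diagonal: (1,6)–(2,5) (|1−2| = |6−5| = 1); (2,5)–(4,7) (|2−4| = |5−7| = 2); (5,5)–(6,4) (|5−6| = |5−4| = 1).
Total attacking pairs: 4.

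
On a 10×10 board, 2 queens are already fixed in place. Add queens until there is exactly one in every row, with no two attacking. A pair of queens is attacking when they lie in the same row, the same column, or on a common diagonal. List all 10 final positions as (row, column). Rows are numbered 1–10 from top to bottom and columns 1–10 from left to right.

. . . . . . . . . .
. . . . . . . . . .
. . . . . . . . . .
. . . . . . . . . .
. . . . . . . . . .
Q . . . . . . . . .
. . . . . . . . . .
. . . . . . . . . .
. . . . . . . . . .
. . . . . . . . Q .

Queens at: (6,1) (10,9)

(1,5) (2,3) (3,8) (4,4) (5,7) (6,1) (7,10) (8,2) (9,6) (10,9)

Row 1: attacked by (6,1)→{1,6}; (10,9)→{9}. Safe: 2, 3, 4, 5, 7, 8, 10. Place at column 5.
Row 2: attacked by (1,5)→{4,5,6}; (6,1)→{1,5}; (10,9)→{1,9}. Safe: 2, 3, 7, 8, 10. Place at column 3.
Row 3: attacked by (1,5)→{3,5,7}; (2,3)→{2,3,4}; (6,1)→{1,4}; (10,9)→{2,9}. Safe: 6, 8, 10. Place at column 8.
Row 4: attacked by (1,5)→{2,5,8}; (2,3)→{1,3,5}; (3,8)→{7,8,9}; (6,1)→{1,3}; (10,9)→{3,9}. Safe: 4, 6, 10. Place at column 4.
Row 5: attacked by (1,5)→{1,5,9}; (2,3)→{3,6}; (3,8)→{6,8,10}; (4,4)→{3,4,5}; (6,1)→{1,2}; (10,9)→{4,9}. Safe: 7. Place at column 7.
Row 7: attacked by (1,5)→{5}; (2,3)→{3,8}; (3,8)→{4,8}; (4,4)→{1,4,7}; (5,7)→{5,7,9}; (6,1)→{1,2}; (10,9)→{6,9}. Safe: 10. Place at column 10.
Row 8: attacked by (1,5)→{5}; (2,3)→{3,9}; (3,8)→{3,8}; (4,4)→{4,8}; (5,7)→{4,7,10}; (6,1)→{1,3}; (7,10)→{9,10}; (10,9)→{7,9}. Safe: 2, 6. Place at column 2.
Row 9: attacked by (1,5)→{5}; (2,3)→{3,10}; (3,8)→{2,8}; (4,4)→{4,9}; (5,7)→{3,7}; (6,1)→{1,4}; (7,10)→{8,10}; (8,2)→{1,2,3}; (10,9)→{8,9,10}. Safe: 6. Place at column 6.
Columns [5, 3, 8, 4, 7, 1, 10, 2, 6, 9], r−c [-4, -1, -5, 0, -2, 5, -3, 6, 3, 1], r+c [6, 5, 11, 8, 12, 7, 17, 10, 15, 19] are all distinct, so no two queens attack.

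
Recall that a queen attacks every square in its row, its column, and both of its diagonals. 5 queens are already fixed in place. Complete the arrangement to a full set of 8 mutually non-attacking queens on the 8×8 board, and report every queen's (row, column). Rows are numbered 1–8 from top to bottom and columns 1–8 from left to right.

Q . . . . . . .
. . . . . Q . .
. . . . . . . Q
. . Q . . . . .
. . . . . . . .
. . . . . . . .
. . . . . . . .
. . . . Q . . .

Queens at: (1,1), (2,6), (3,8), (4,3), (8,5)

Row 5: attacked by (1,1)→{1,5}; (2,6)→{3,6}; (3,8)→{6,8}; (4,3)→{2,3,4}; (8,5)→{2,5,8}. Safe: 7. Place at column 7.
Row 6: attacked by (1,1)→{1,6}; (2,6)→{2,6}; (3,8)→{5,8}; (4,3)→{1,3,5}; (5,7)→{6,7,8}; (8,5)→{3,5,7}. Safe: 4. Place at column 4.
Row 7: attacked by (1,1)→{1,7}; (2,6)→{1,6}; (3,8)→{4,8}; (4,3)→{3,6}; (5,7)→{5,7}; (6,4)→{3,4,5}; (8,5)→{4,5,6}. Safe: 2. Place at column 2.
Columns [1, 6, 8, 3, 7, 4, 2, 5], r−c [0, -4, -5, 1, -2, 2, 5, 3], r+c [2, 8, 11, 7, 12, 10, 9, 13] are all distinct, so no two queens attack.

(1,1) (2,6) (3,8) (4,3) (5,7) (6,4) (7,2) (8,5)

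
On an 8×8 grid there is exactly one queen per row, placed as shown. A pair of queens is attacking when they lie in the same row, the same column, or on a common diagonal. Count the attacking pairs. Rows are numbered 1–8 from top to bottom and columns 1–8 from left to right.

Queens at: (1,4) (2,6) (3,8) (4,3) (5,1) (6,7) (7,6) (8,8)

4

Same column: (2,6)–(7,6) (column 6); (3,8)–(8,8) (column 8).
Same diagonal: (4,3)–(7,6) (|4−7| = |3−6| = 3); (6,7)–(7,6) (|6−7| = |7−6| = 1).
Total attacking pairs: 4.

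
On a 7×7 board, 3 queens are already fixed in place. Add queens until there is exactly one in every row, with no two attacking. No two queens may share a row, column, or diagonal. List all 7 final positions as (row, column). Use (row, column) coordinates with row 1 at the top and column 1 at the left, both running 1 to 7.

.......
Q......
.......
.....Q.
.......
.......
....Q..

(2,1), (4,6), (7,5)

(1,4) (2,1) (3,3) (4,6) (5,2) (6,7) (7,5)

Row 1: attacked by (2,1)→{1,2}; (4,6)→{3,6}; (7,5)→{5}. Safe: 4, 7. Place at column 4.
Row 3: attacked by (1,4)→{2,4,6}; (2,1)→{1,2}; (4,6)→{5,6,7}; (7,5)→{1,5}. Safe: 3. Place at column 3.
Row 5: attacked by (1,4)→{4}; (2,1)→{1,4}; (3,3)→{1,3,5}; (4,6)→{5,6,7}; (7,5)→{3,5,7}. Safe: 2. Place at column 2.
Row 6: attacked by (1,4)→{4}; (2,1)→{1,5}; (3,3)→{3,6}; (4,6)→{4,6}; (5,2)→{1,2,3}; (7,5)→{4,5,6}. Safe: 7. Place at column 7.
Columns [4, 1, 3, 6, 2, 7, 5], r−c [-3, 1, 0, -2, 3, -1, 2], r+c [5, 3, 6, 10, 7, 13, 12] are all distinct, so no two queens attack.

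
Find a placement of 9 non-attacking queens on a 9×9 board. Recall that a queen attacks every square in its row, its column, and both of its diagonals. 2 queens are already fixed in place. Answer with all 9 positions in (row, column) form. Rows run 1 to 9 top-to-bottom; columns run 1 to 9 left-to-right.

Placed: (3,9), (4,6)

(1,4) (2,1) (3,9) (4,6) (5,3) (6,7) (7,2) (8,8) (9,5)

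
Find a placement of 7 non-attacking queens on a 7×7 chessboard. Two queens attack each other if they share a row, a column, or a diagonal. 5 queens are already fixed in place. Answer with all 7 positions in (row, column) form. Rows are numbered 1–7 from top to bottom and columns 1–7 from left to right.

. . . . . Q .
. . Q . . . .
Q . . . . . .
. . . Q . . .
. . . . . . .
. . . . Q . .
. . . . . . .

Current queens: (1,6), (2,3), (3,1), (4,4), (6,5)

(1,6) (2,3) (3,1) (4,4) (5,7) (6,5) (7,2)

Row 5: attacked by (1,6)→{2,6}; (2,3)→{3,6}; (3,1)→{1,3}; (4,4)→{3,4,5}; (6,5)→{4,5,6}. Safe: 7. Place at column 7.
Row 7: attacked by (1,6)→{6}; (2,3)→{3}; (3,1)→{1,5}; (4,4)→{1,4,7}; (5,7)→{5,7}; (6,5)→{4,5,6}. Safe: 2. Place at column 2.
Columns [6, 3, 1, 4, 7, 5, 2], r−c [-5, -1, 2, 0, -2, 1, 5], r+c [7, 5, 4, 8, 12, 11, 9] are all distinct, so no two queens attack.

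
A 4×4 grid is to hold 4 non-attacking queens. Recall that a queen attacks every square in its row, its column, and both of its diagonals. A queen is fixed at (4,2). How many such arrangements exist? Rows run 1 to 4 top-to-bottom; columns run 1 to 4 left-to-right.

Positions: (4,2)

Branch on row 1: col 1 → 0; col 3 → 1; col 4 → 0.
Sum: 0 + 1 + 0 = 1.

1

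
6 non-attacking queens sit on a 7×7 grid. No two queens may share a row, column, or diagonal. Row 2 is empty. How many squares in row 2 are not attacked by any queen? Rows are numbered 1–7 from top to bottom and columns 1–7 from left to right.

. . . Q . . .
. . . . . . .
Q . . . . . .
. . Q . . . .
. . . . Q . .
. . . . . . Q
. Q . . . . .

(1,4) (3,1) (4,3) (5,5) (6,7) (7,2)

1

(1,4) attacks row 2 at column 4 and diagonals 3, 5.
(3,1) attacks row 2 at column 1 and diagonals 2.
(4,3) attacks row 2 at column 3 and diagonals 1, 5.
(5,5) attacks row 2 at column 5 and diagonals 2.
(6,7) attacks row 2 at column 7 and diagonals 3.
(7,2) attacks row 2 at column 2 and diagonals 7.
Attacked columns: {1, 2, 3, 4, 5, 7}. Safe: {6}.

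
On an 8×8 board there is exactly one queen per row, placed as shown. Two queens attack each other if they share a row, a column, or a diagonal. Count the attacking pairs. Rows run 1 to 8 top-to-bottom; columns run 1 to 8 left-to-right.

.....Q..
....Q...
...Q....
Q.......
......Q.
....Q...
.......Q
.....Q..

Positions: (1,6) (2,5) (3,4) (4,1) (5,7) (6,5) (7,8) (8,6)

Same column: (1,6)–(8,6) (column 6); (2,5)–(6,5) (column 5).
Same diagonal: (1,6)–(2,5) (|1−2| = |6−5| = 1); (1,6)–(3,4) (|1−3| = |6−4| = 2); (2,5)–(3,4) (|2−3| = |5−4| = 1); (3,4)–(7,8) (|3−7| = |4−8| = 4).
Total attacking pairs: 6.

6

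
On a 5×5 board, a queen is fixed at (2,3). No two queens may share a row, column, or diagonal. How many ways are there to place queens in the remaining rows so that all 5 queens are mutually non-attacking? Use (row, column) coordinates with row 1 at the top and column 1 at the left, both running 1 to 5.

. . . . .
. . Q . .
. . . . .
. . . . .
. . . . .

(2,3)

Branch on row 1: col 1 → 1; col 5 → 1.
Sum: 1 + 1 = 2.

2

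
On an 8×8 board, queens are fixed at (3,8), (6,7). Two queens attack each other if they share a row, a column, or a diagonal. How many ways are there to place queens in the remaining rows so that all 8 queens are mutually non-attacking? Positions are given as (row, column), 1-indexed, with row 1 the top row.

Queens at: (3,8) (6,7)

Branch on row 1: col 1 → 1; col 3 → 3; col 4 → 1; col 5 → 3.
Sum: 1 + 3 + 1 + 3 = 8.

8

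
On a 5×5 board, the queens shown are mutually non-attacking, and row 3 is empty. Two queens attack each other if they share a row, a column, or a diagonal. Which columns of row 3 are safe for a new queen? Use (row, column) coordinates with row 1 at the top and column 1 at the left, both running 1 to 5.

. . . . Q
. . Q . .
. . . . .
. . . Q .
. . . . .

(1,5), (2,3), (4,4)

columns 1

(1,5) attacks row 3 at column 5 and diagonals 3.
(2,3) attacks row 3 at column 3 and diagonals 2, 4.
(4,4) attacks row 3 at column 4 and diagonals 3, 5.
Attacked columns: {2, 3, 4, 5}. Safe: {1}.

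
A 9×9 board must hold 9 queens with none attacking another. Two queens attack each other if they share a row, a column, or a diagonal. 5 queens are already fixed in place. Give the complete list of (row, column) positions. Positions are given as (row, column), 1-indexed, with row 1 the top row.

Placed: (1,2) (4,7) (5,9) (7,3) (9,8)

(1,2) (2,4) (3,1) (4,7) (5,9) (6,6) (7,3) (8,5) (9,8)

Row 2: attacked by (1,2)→{1,2,3}; (4,7)→{5,7,9}; (5,9)→{6,9}; (7,3)→{3,8}; (9,8)→{1,8}. Safe: 4. Place at column 4.
Row 3: attacked by (1,2)→{2,4}; (2,4)→{3,4,5}; (4,7)→{6,7,8}; (5,9)→{7,9}; (7,3)→{3,7}; (9,8)→{2,8}. Safe: 1. Place at column 1.
Row 6: attacked by (1,2)→{2,7}; (2,4)→{4,8}; (3,1)→{1,4}; (4,7)→{5,7,9}; (5,9)→{8,9}; (7,3)→{2,3,4}; (9,8)→{5,8}. Safe: 6. Place at column 6.
Row 8: attacked by (1,2)→{2,9}; (2,4)→{4}; (3,1)→{1,6}; (4,7)→{3,7}; (5,9)→{6,9}; (6,6)→{4,6,8}; (7,3)→{2,3,4}; (9,8)→{7,8,9}. Safe: 5. Place at column 5.
Columns [2, 4, 1, 7, 9, 6, 3, 5, 8], r−c [-1, -2, 2, -3, -4, 0, 4, 3, 1], r+c [3, 6, 4, 11, 14, 12, 10, 13, 17] are all distinct, so no two queens attack.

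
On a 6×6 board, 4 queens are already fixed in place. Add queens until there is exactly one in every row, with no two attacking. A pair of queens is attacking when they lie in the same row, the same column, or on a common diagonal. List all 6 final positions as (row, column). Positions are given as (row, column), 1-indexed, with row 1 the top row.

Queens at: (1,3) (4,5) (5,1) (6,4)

Row 2: attacked by (1,3)→{2,3,4}; (4,5)→{3,5}; (5,1)→{1,4}; (6,4)→{4}. Safe: 6. Place at column 6.
Row 3: attacked by (1,3)→{1,3,5}; (2,6)→{5,6}; (4,5)→{4,5,6}; (5,1)→{1,3}; (6,4)→{1,4}. Safe: 2. Place at column 2.
Columns [3, 6, 2, 5, 1, 4], r−c [-2, -4, 1, -1, 4, 2], r+c [4, 8, 5, 9, 6, 10] are all distinct, so no two queens attack.

(1,3) (2,6) (3,2) (4,5) (5,1) (6,4)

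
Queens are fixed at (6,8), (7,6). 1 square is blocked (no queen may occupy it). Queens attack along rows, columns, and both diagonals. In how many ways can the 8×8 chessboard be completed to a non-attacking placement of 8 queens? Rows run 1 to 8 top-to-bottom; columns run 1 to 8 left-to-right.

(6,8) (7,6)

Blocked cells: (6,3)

Branch on row 1: col 1 → 0; col 2 → 2; col 4 → 1; col 5 → 4; col 7 → 0.
Sum: 0 + 2 + 1 + 4 + 0 = 7.

7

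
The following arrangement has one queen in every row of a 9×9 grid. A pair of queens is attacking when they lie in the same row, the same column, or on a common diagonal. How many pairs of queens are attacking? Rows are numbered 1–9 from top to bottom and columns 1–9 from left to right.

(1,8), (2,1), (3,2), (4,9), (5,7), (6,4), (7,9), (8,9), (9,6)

5

Same column: (4,9)–(7,9) (column 9); (4,9)–(8,9) (column 9); (7,9)–(8,9) (column 9).
Same diagonal: (2,1)–(3,2) (|2−3| = |1−2| = 1); (5,7)–(7,9) (|5−7| = |7−9| = 2).
Total attacking pairs: 5.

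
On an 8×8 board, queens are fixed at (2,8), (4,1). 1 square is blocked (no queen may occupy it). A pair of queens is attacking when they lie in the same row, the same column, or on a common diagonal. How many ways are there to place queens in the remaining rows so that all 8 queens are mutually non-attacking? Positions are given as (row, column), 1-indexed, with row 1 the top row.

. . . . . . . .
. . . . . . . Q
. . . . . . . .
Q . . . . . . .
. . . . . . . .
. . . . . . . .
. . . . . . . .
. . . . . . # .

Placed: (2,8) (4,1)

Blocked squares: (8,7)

2

Branch on row 1: col 2 → 1; col 3 → 0; col 5 → 1; col 6 → 0.
Sum: 1 + 0 + 1 + 0 = 2.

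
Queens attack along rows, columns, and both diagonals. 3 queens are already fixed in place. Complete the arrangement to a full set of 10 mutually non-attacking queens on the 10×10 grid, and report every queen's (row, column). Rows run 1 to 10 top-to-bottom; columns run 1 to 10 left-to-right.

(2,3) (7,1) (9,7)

(1,10) (2,3) (3,6) (4,9) (5,2) (6,8) (7,1) (8,4) (9,7) (10,5)

Row 1: attacked by (2,3)→{2,3,4}; (7,1)→{1,7}; (9,7)→{7}. Safe: 5, 6, 8, 9, 10. Place at column 10.
Row 3: attacked by (1,10)→{8,10}; (2,3)→{2,3,4}; (7,1)→{1,5}; (9,7)→{1,7}. Safe: 6, 9. Place at column 6.
Row 4: attacked by (1,10)→{7,10}; (2,3)→{1,3,5}; (3,6)→{5,6,7}; (7,1)→{1,4}; (9,7)→{2,7}. Safe: 8, 9. Place at column 9.
Row 5: attacked by (1,10)→{6,10}; (2,3)→{3,6}; (3,6)→{4,6,8}; (4,9)→{8,9,10}; (7,1)→{1,3}; (9,7)→{3,7}. Safe: 2, 5. Place at column 2.
Row 6: attacked by (1,10)→{5,10}; (2,3)→{3,7}; (3,6)→{3,6,9}; (4,9)→{7,9}; (5,2)→{1,2,3}; (7,1)→{1,2}; (9,7)→{4,7,10}. Safe: 8. Place at column 8.
Row 8: attacked by (1,10)→{3,10}; (2,3)→{3,9}; (3,6)→{1,6}; (4,9)→{5,9}; (5,2)→{2,5}; (6,8)→{6,8,10}; (7,1)→{1,2}; (9,7)→{6,7,8}. Safe: 4. Place at column 4.
Row 10: attacked by (1,10)→{1,10}; (2,3)→{3}; (3,6)→{6}; (4,9)→{3,9}; (5,2)→{2,7}; (6,8)→{4,8}; (7,1)→{1,4}; (8,4)→{2,4,6}; (9,7)→{6,7,8}. Safe: 5. Place at column 5.
Columns [10, 3, 6, 9, 2, 8, 1, 4, 7, 5], r−c [-9, -1, -3, -5, 3, -2, 6, 4, 2, 5], r+c [11, 5, 9, 13, 7, 14, 8, 12, 16, 15] are all distinct, so no two queens attack.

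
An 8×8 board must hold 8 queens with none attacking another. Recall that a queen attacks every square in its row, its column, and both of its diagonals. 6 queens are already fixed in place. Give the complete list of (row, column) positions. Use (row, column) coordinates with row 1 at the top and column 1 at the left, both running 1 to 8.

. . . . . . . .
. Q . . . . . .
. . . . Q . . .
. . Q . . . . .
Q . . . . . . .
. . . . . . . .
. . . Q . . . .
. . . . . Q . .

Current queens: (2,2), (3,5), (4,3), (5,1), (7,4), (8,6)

Row 1: attacked by (2,2)→{1,2,3}; (3,5)→{3,5,7}; (4,3)→{3,6}; (5,1)→{1,5}; (7,4)→{4}; (8,6)→{6}. Safe: 8. Place at column 8.
Row 6: attacked by (1,8)→{3,8}; (2,2)→{2,6}; (3,5)→{2,5,8}; (4,3)→{1,3,5}; (5,1)→{1,2}; (7,4)→{3,4,5}; (8,6)→{4,6,8}. Safe: 7. Place at column 7.
Columns [8, 2, 5, 3, 1, 7, 4, 6], r−c [-7, 0, -2, 1, 4, -1, 3, 2], r+c [9, 4, 8, 7, 6, 13, 11, 14] are all distinct, so no two queens attack.

(1,8) (2,2) (3,5) (4,3) (5,1) (6,7) (7,4) (8,6)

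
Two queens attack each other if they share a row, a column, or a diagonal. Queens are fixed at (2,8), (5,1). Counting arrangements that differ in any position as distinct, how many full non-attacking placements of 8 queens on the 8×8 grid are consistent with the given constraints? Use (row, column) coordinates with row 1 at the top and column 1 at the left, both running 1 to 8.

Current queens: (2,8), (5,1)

3

Branch on row 1: col 2 → 0; col 3 → 1; col 4 → 1; col 6 → 1.
Sum: 0 + 1 + 1 + 1 = 3.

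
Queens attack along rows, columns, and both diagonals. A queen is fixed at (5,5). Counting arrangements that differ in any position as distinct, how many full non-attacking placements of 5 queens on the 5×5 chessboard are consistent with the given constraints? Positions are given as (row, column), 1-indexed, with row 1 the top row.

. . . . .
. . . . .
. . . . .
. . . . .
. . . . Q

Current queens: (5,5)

Branch on row 1: col 2 → 1; col 3 → 1; col 4 → 0.
Sum: 1 + 1 + 0 = 2.

2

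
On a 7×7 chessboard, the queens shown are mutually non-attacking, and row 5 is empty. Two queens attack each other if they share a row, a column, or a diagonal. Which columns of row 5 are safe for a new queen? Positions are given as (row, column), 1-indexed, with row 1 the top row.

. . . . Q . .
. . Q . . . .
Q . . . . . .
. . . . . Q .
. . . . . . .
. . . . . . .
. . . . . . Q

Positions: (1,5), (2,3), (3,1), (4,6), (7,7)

columns 2, 4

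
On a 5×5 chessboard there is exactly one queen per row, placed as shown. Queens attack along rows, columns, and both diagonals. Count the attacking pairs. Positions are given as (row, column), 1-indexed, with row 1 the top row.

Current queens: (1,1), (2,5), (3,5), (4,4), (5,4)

Same column: (2,5)–(3,5) (column 5); (4,4)–(5,4) (column 4).
Same diagonal: (1,1)–(4,4) (|1−4| = |1−4| = 3); (3,5)–(4,4) (|3−4| = |5−4| = 1).
Total attacking pairs: 4.

4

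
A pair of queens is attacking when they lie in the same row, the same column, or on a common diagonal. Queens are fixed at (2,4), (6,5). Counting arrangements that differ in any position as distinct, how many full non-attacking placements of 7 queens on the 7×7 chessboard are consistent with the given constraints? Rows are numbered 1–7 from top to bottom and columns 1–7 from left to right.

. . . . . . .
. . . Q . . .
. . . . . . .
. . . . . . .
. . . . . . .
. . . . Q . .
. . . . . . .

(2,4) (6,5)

2

Branch on row 1: col 1 → 0; col 2 → 1; col 6 → 1; col 7 → 0.
Sum: 0 + 1 + 1 + 0 = 2.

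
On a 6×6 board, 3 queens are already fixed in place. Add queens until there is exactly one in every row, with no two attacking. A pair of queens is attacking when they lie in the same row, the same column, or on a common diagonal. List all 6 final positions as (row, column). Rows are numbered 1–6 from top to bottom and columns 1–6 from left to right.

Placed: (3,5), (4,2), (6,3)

Row 1: attacked by (3,5)→{3,5}; (4,2)→{2,5}; (6,3)→{3}. Safe: 1, 4, 6. Place at column 4.
Row 2: attacked by (1,4)→{3,4,5}; (3,5)→{4,5,6}; (4,2)→{2,4}; (6,3)→{3}. Safe: 1. Place at column 1.
Row 5: attacked by (1,4)→{4}; (2,1)→{1,4}; (3,5)→{3,5}; (4,2)→{1,2,3}; (6,3)→{2,3,4}. Safe: 6. Place at column 6.
Columns [4, 1, 5, 2, 6, 3], r−c [-3, 1, -2, 2, -1, 3], r+c [5, 3, 8, 6, 11, 9] are all distinct, so no two queens attack.

(1,4) (2,1) (3,5) (4,2) (5,6) (6,3)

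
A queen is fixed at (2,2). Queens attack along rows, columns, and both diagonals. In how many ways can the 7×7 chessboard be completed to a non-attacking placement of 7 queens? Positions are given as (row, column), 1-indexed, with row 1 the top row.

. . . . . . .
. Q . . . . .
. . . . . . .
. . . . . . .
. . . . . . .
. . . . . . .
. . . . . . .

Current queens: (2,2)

4

Branch on row 1: col 4 → 1; col 5 → 1; col 6 → 1; col 7 → 1.
Sum: 1 + 1 + 1 + 1 = 4.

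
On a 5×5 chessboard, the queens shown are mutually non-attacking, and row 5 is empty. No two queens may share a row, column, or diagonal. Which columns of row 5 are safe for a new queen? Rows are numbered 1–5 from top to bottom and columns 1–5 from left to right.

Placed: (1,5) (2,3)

(1,5) attacks row 5 at column 5 and diagonals 1.
(2,3) attacks row 5 at column 3.
Attacked columns: {1, 3, 5}. Safe: {2, 4}.

columns 2, 4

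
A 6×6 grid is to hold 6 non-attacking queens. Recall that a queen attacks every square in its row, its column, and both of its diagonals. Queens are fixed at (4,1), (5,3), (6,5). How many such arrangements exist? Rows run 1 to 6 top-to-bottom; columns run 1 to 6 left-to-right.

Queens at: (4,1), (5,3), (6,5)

Branch on row 1: col 2 → 1; col 6 → 0.
Sum: 1 + 0 = 1.

1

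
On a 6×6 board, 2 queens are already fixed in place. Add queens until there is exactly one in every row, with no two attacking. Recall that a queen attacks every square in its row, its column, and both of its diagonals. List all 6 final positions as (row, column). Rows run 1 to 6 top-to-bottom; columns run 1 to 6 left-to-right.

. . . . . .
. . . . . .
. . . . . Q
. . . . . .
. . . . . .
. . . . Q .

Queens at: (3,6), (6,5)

(1,2) (2,4) (3,6) (4,1) (5,3) (6,5)

Row 1: attacked by (3,6)→{4,6}; (6,5)→{5}. Safe: 1, 2, 3. Place at column 2.
Row 2: attacked by (1,2)→{1,2,3}; (3,6)→{5,6}; (6,5)→{1,5}. Safe: 4. Place at column 4.
Row 4: attacked by (1,2)→{2,5}; (2,4)→{2,4,6}; (3,6)→{5,6}; (6,5)→{3,5}. Safe: 1. Place at column 1.
Row 5: attacked by (1,2)→{2,6}; (2,4)→{1,4}; (3,6)→{4,6}; (4,1)→{1,2}; (6,5)→{4,5,6}. Safe: 3. Place at column 3.
Columns [2, 4, 6, 1, 3, 5], r−c [-1, -2, -3, 3, 2, 1], r+c [3, 6, 9, 5, 8, 11] are all distinct, so no two queens attack.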